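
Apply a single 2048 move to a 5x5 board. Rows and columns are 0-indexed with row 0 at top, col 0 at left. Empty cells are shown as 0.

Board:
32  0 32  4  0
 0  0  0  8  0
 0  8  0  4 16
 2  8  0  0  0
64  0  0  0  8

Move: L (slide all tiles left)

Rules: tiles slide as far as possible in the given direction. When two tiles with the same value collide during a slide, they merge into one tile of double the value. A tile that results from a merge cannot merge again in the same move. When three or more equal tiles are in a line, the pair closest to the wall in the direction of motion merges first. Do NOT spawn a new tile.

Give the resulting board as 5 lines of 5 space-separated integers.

Slide left:
row 0: [32, 0, 32, 4, 0] -> [64, 4, 0, 0, 0]
row 1: [0, 0, 0, 8, 0] -> [8, 0, 0, 0, 0]
row 2: [0, 8, 0, 4, 16] -> [8, 4, 16, 0, 0]
row 3: [2, 8, 0, 0, 0] -> [2, 8, 0, 0, 0]
row 4: [64, 0, 0, 0, 8] -> [64, 8, 0, 0, 0]

Answer: 64  4  0  0  0
 8  0  0  0  0
 8  4 16  0  0
 2  8  0  0  0
64  8  0  0  0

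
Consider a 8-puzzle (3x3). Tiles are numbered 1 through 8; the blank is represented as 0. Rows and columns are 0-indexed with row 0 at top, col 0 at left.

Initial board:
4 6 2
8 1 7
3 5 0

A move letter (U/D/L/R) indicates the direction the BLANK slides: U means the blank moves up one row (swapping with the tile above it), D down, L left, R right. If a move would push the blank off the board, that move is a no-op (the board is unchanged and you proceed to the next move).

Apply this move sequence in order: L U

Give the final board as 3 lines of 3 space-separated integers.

Answer: 4 6 2
8 0 7
3 1 5

Derivation:
After move 1 (L):
4 6 2
8 1 7
3 0 5

After move 2 (U):
4 6 2
8 0 7
3 1 5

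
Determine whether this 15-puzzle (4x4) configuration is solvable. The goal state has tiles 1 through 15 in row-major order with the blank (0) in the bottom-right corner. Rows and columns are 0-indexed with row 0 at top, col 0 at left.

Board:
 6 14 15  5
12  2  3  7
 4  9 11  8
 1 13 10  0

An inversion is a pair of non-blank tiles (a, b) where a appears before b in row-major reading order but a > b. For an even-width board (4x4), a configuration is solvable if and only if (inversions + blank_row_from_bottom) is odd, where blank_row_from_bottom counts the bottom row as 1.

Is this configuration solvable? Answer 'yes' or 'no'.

Answer: yes

Derivation:
Inversions: 54
Blank is in row 3 (0-indexed from top), which is row 1 counting from the bottom (bottom = 1).
54 + 1 = 55, which is odd, so the puzzle is solvable.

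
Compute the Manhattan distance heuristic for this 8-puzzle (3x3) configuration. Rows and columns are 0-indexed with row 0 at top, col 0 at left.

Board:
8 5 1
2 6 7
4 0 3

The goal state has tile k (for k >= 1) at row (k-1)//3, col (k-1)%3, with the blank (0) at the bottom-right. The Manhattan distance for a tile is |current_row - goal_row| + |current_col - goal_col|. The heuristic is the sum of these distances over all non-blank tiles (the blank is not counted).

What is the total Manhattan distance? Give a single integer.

Answer: 15

Derivation:
Tile 8: (0,0)->(2,1) = 3
Tile 5: (0,1)->(1,1) = 1
Tile 1: (0,2)->(0,0) = 2
Tile 2: (1,0)->(0,1) = 2
Tile 6: (1,1)->(1,2) = 1
Tile 7: (1,2)->(2,0) = 3
Tile 4: (2,0)->(1,0) = 1
Tile 3: (2,2)->(0,2) = 2
Sum: 3 + 1 + 2 + 2 + 1 + 3 + 1 + 2 = 15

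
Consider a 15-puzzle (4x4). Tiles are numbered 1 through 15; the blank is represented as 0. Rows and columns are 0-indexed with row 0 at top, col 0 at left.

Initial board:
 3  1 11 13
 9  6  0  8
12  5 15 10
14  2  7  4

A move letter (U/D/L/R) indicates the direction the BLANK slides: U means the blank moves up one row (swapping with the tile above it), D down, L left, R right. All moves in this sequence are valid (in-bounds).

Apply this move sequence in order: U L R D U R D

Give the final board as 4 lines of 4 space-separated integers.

After move 1 (U):
 3  1  0 13
 9  6 11  8
12  5 15 10
14  2  7  4

After move 2 (L):
 3  0  1 13
 9  6 11  8
12  5 15 10
14  2  7  4

After move 3 (R):
 3  1  0 13
 9  6 11  8
12  5 15 10
14  2  7  4

After move 4 (D):
 3  1 11 13
 9  6  0  8
12  5 15 10
14  2  7  4

After move 5 (U):
 3  1  0 13
 9  6 11  8
12  5 15 10
14  2  7  4

After move 6 (R):
 3  1 13  0
 9  6 11  8
12  5 15 10
14  2  7  4

After move 7 (D):
 3  1 13  8
 9  6 11  0
12  5 15 10
14  2  7  4

Answer:  3  1 13  8
 9  6 11  0
12  5 15 10
14  2  7  4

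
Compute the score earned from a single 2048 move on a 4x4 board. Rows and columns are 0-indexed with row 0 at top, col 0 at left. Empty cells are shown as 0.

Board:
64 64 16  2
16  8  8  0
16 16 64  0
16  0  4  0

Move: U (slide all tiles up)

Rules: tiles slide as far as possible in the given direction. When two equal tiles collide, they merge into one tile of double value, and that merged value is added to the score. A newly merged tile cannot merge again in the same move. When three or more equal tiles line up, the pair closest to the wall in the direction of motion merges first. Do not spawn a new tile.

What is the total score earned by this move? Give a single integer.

Slide up:
col 0: [64, 16, 16, 16] -> [64, 32, 16, 0]  score +32 (running 32)
col 1: [64, 8, 16, 0] -> [64, 8, 16, 0]  score +0 (running 32)
col 2: [16, 8, 64, 4] -> [16, 8, 64, 4]  score +0 (running 32)
col 3: [2, 0, 0, 0] -> [2, 0, 0, 0]  score +0 (running 32)
Board after move:
64 64 16  2
32  8  8  0
16 16 64  0
 0  0  4  0

Answer: 32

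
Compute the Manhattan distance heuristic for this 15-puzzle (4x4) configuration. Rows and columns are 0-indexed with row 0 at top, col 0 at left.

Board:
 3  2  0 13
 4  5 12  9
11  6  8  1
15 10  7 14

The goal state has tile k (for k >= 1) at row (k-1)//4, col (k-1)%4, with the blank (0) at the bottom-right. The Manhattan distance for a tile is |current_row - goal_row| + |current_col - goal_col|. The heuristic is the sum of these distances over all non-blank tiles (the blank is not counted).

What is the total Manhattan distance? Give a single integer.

Tile 3: (0,0)->(0,2) = 2
Tile 2: (0,1)->(0,1) = 0
Tile 13: (0,3)->(3,0) = 6
Tile 4: (1,0)->(0,3) = 4
Tile 5: (1,1)->(1,0) = 1
Tile 12: (1,2)->(2,3) = 2
Tile 9: (1,3)->(2,0) = 4
Tile 11: (2,0)->(2,2) = 2
Tile 6: (2,1)->(1,1) = 1
Tile 8: (2,2)->(1,3) = 2
Tile 1: (2,3)->(0,0) = 5
Tile 15: (3,0)->(3,2) = 2
Tile 10: (3,1)->(2,1) = 1
Tile 7: (3,2)->(1,2) = 2
Tile 14: (3,3)->(3,1) = 2
Sum: 2 + 0 + 6 + 4 + 1 + 2 + 4 + 2 + 1 + 2 + 5 + 2 + 1 + 2 + 2 = 36

Answer: 36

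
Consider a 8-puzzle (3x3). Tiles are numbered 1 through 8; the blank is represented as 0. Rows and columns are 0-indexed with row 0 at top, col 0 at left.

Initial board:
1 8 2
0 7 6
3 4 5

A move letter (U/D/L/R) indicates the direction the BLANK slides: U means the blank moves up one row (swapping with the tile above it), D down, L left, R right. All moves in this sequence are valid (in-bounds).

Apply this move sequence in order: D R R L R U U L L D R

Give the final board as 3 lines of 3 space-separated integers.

After move 1 (D):
1 8 2
3 7 6
0 4 5

After move 2 (R):
1 8 2
3 7 6
4 0 5

After move 3 (R):
1 8 2
3 7 6
4 5 0

After move 4 (L):
1 8 2
3 7 6
4 0 5

After move 5 (R):
1 8 2
3 7 6
4 5 0

After move 6 (U):
1 8 2
3 7 0
4 5 6

After move 7 (U):
1 8 0
3 7 2
4 5 6

After move 8 (L):
1 0 8
3 7 2
4 5 6

After move 9 (L):
0 1 8
3 7 2
4 5 6

After move 10 (D):
3 1 8
0 7 2
4 5 6

After move 11 (R):
3 1 8
7 0 2
4 5 6

Answer: 3 1 8
7 0 2
4 5 6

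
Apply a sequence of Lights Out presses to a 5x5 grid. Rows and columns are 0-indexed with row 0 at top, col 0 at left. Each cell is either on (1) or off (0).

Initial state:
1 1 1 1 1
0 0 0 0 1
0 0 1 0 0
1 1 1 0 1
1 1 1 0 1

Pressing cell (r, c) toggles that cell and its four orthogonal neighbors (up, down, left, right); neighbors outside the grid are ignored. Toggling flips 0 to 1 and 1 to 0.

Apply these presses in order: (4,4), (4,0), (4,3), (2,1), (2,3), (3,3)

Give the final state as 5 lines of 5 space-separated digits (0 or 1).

After press 1 at (4,4):
1 1 1 1 1
0 0 0 0 1
0 0 1 0 0
1 1 1 0 0
1 1 1 1 0

After press 2 at (4,0):
1 1 1 1 1
0 0 0 0 1
0 0 1 0 0
0 1 1 0 0
0 0 1 1 0

After press 3 at (4,3):
1 1 1 1 1
0 0 0 0 1
0 0 1 0 0
0 1 1 1 0
0 0 0 0 1

After press 4 at (2,1):
1 1 1 1 1
0 1 0 0 1
1 1 0 0 0
0 0 1 1 0
0 0 0 0 1

After press 5 at (2,3):
1 1 1 1 1
0 1 0 1 1
1 1 1 1 1
0 0 1 0 0
0 0 0 0 1

After press 6 at (3,3):
1 1 1 1 1
0 1 0 1 1
1 1 1 0 1
0 0 0 1 1
0 0 0 1 1

Answer: 1 1 1 1 1
0 1 0 1 1
1 1 1 0 1
0 0 0 1 1
0 0 0 1 1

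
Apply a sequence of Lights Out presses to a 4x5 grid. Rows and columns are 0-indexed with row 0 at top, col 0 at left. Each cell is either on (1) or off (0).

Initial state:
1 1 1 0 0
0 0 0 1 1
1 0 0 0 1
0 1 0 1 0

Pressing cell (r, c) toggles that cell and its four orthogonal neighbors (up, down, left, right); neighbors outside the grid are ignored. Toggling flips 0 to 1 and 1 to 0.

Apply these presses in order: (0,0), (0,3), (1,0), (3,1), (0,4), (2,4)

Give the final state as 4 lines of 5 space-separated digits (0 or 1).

After press 1 at (0,0):
0 0 1 0 0
1 0 0 1 1
1 0 0 0 1
0 1 0 1 0

After press 2 at (0,3):
0 0 0 1 1
1 0 0 0 1
1 0 0 0 1
0 1 0 1 0

After press 3 at (1,0):
1 0 0 1 1
0 1 0 0 1
0 0 0 0 1
0 1 0 1 0

After press 4 at (3,1):
1 0 0 1 1
0 1 0 0 1
0 1 0 0 1
1 0 1 1 0

After press 5 at (0,4):
1 0 0 0 0
0 1 0 0 0
0 1 0 0 1
1 0 1 1 0

After press 6 at (2,4):
1 0 0 0 0
0 1 0 0 1
0 1 0 1 0
1 0 1 1 1

Answer: 1 0 0 0 0
0 1 0 0 1
0 1 0 1 0
1 0 1 1 1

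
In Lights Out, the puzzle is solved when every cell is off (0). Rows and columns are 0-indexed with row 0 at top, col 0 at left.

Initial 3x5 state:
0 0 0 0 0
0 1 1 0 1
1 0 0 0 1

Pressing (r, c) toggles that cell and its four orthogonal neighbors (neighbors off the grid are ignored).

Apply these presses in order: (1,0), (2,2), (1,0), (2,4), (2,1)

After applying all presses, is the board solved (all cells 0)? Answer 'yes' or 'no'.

Answer: yes

Derivation:
After press 1 at (1,0):
1 0 0 0 0
1 0 1 0 1
0 0 0 0 1

After press 2 at (2,2):
1 0 0 0 0
1 0 0 0 1
0 1 1 1 1

After press 3 at (1,0):
0 0 0 0 0
0 1 0 0 1
1 1 1 1 1

After press 4 at (2,4):
0 0 0 0 0
0 1 0 0 0
1 1 1 0 0

After press 5 at (2,1):
0 0 0 0 0
0 0 0 0 0
0 0 0 0 0

Lights still on: 0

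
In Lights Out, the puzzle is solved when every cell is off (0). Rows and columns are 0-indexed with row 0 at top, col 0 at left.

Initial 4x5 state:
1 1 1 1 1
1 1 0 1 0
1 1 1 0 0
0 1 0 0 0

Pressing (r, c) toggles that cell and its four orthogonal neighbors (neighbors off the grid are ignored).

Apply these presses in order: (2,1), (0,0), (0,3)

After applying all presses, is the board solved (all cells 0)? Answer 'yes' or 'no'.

After press 1 at (2,1):
1 1 1 1 1
1 0 0 1 0
0 0 0 0 0
0 0 0 0 0

After press 2 at (0,0):
0 0 1 1 1
0 0 0 1 0
0 0 0 0 0
0 0 0 0 0

After press 3 at (0,3):
0 0 0 0 0
0 0 0 0 0
0 0 0 0 0
0 0 0 0 0

Lights still on: 0

Answer: yes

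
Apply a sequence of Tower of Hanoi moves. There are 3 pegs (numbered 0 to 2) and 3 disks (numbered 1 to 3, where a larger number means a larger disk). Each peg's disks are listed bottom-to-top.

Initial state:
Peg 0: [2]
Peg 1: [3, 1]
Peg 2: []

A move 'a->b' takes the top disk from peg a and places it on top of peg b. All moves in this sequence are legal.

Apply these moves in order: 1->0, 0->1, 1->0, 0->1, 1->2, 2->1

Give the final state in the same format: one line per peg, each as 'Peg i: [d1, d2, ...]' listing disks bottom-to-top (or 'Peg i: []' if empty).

Answer: Peg 0: [2]
Peg 1: [3, 1]
Peg 2: []

Derivation:
After move 1 (1->0):
Peg 0: [2, 1]
Peg 1: [3]
Peg 2: []

After move 2 (0->1):
Peg 0: [2]
Peg 1: [3, 1]
Peg 2: []

After move 3 (1->0):
Peg 0: [2, 1]
Peg 1: [3]
Peg 2: []

After move 4 (0->1):
Peg 0: [2]
Peg 1: [3, 1]
Peg 2: []

After move 5 (1->2):
Peg 0: [2]
Peg 1: [3]
Peg 2: [1]

After move 6 (2->1):
Peg 0: [2]
Peg 1: [3, 1]
Peg 2: []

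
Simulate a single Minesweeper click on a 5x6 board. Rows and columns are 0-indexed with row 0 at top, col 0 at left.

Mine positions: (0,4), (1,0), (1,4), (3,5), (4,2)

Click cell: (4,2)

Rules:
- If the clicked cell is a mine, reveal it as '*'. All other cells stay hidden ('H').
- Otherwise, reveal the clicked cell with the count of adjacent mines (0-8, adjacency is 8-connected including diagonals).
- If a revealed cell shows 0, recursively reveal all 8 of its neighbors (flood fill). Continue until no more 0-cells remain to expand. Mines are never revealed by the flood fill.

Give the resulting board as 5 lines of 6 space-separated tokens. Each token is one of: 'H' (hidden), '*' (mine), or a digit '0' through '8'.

H H H H H H
H H H H H H
H H H H H H
H H H H H H
H H * H H H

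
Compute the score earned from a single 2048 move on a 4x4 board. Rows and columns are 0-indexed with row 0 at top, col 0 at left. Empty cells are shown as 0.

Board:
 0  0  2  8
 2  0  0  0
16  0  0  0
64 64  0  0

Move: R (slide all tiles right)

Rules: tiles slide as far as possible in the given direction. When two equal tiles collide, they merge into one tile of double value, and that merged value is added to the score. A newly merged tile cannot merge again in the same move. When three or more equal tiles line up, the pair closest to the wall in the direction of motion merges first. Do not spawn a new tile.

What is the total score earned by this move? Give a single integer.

Slide right:
row 0: [0, 0, 2, 8] -> [0, 0, 2, 8]  score +0 (running 0)
row 1: [2, 0, 0, 0] -> [0, 0, 0, 2]  score +0 (running 0)
row 2: [16, 0, 0, 0] -> [0, 0, 0, 16]  score +0 (running 0)
row 3: [64, 64, 0, 0] -> [0, 0, 0, 128]  score +128 (running 128)
Board after move:
  0   0   2   8
  0   0   0   2
  0   0   0  16
  0   0   0 128

Answer: 128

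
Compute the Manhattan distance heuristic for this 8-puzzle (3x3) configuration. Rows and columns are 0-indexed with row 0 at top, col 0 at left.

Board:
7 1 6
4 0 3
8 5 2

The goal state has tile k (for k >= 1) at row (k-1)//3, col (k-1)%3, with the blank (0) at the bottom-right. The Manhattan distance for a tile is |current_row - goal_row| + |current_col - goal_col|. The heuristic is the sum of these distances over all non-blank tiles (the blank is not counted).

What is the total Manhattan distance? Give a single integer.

Answer: 10

Derivation:
Tile 7: at (0,0), goal (2,0), distance |0-2|+|0-0| = 2
Tile 1: at (0,1), goal (0,0), distance |0-0|+|1-0| = 1
Tile 6: at (0,2), goal (1,2), distance |0-1|+|2-2| = 1
Tile 4: at (1,0), goal (1,0), distance |1-1|+|0-0| = 0
Tile 3: at (1,2), goal (0,2), distance |1-0|+|2-2| = 1
Tile 8: at (2,0), goal (2,1), distance |2-2|+|0-1| = 1
Tile 5: at (2,1), goal (1,1), distance |2-1|+|1-1| = 1
Tile 2: at (2,2), goal (0,1), distance |2-0|+|2-1| = 3
Sum: 2 + 1 + 1 + 0 + 1 + 1 + 1 + 3 = 10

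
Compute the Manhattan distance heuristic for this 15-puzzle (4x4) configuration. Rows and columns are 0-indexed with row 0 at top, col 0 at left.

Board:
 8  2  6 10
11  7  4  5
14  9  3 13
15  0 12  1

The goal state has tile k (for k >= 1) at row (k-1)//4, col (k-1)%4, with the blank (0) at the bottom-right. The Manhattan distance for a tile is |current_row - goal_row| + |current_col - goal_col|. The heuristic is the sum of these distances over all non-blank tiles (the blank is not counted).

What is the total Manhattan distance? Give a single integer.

Tile 8: at (0,0), goal (1,3), distance |0-1|+|0-3| = 4
Tile 2: at (0,1), goal (0,1), distance |0-0|+|1-1| = 0
Tile 6: at (0,2), goal (1,1), distance |0-1|+|2-1| = 2
Tile 10: at (0,3), goal (2,1), distance |0-2|+|3-1| = 4
Tile 11: at (1,0), goal (2,2), distance |1-2|+|0-2| = 3
Tile 7: at (1,1), goal (1,2), distance |1-1|+|1-2| = 1
Tile 4: at (1,2), goal (0,3), distance |1-0|+|2-3| = 2
Tile 5: at (1,3), goal (1,0), distance |1-1|+|3-0| = 3
Tile 14: at (2,0), goal (3,1), distance |2-3|+|0-1| = 2
Tile 9: at (2,1), goal (2,0), distance |2-2|+|1-0| = 1
Tile 3: at (2,2), goal (0,2), distance |2-0|+|2-2| = 2
Tile 13: at (2,3), goal (3,0), distance |2-3|+|3-0| = 4
Tile 15: at (3,0), goal (3,2), distance |3-3|+|0-2| = 2
Tile 12: at (3,2), goal (2,3), distance |3-2|+|2-3| = 2
Tile 1: at (3,3), goal (0,0), distance |3-0|+|3-0| = 6
Sum: 4 + 0 + 2 + 4 + 3 + 1 + 2 + 3 + 2 + 1 + 2 + 4 + 2 + 2 + 6 = 38

Answer: 38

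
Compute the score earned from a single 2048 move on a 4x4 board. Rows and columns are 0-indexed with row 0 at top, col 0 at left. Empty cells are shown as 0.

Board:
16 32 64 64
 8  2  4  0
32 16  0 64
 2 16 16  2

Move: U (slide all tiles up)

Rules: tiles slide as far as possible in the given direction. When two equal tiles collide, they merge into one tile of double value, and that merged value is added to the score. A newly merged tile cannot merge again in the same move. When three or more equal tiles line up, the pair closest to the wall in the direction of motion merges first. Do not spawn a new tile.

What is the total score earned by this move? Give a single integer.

Answer: 160

Derivation:
Slide up:
col 0: [16, 8, 32, 2] -> [16, 8, 32, 2]  score +0 (running 0)
col 1: [32, 2, 16, 16] -> [32, 2, 32, 0]  score +32 (running 32)
col 2: [64, 4, 0, 16] -> [64, 4, 16, 0]  score +0 (running 32)
col 3: [64, 0, 64, 2] -> [128, 2, 0, 0]  score +128 (running 160)
Board after move:
 16  32  64 128
  8   2   4   2
 32  32  16   0
  2   0   0   0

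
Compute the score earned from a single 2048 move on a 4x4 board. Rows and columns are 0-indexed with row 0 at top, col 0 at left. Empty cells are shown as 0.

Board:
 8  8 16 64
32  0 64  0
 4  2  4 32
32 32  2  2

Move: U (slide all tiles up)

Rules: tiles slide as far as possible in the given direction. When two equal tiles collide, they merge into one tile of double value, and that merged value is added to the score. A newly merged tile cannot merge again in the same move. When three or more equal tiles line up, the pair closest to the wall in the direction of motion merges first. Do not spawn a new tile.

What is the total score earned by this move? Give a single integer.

Slide up:
col 0: [8, 32, 4, 32] -> [8, 32, 4, 32]  score +0 (running 0)
col 1: [8, 0, 2, 32] -> [8, 2, 32, 0]  score +0 (running 0)
col 2: [16, 64, 4, 2] -> [16, 64, 4, 2]  score +0 (running 0)
col 3: [64, 0, 32, 2] -> [64, 32, 2, 0]  score +0 (running 0)
Board after move:
 8  8 16 64
32  2 64 32
 4 32  4  2
32  0  2  0

Answer: 0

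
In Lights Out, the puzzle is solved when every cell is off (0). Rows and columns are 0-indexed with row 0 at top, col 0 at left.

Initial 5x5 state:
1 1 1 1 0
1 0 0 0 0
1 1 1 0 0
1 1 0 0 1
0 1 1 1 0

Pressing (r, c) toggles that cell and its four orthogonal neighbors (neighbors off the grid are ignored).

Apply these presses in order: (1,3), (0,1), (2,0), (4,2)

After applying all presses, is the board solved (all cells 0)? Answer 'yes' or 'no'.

After press 1 at (1,3):
1 1 1 0 0
1 0 1 1 1
1 1 1 1 0
1 1 0 0 1
0 1 1 1 0

After press 2 at (0,1):
0 0 0 0 0
1 1 1 1 1
1 1 1 1 0
1 1 0 0 1
0 1 1 1 0

After press 3 at (2,0):
0 0 0 0 0
0 1 1 1 1
0 0 1 1 0
0 1 0 0 1
0 1 1 1 0

After press 4 at (4,2):
0 0 0 0 0
0 1 1 1 1
0 0 1 1 0
0 1 1 0 1
0 0 0 0 0

Lights still on: 9

Answer: no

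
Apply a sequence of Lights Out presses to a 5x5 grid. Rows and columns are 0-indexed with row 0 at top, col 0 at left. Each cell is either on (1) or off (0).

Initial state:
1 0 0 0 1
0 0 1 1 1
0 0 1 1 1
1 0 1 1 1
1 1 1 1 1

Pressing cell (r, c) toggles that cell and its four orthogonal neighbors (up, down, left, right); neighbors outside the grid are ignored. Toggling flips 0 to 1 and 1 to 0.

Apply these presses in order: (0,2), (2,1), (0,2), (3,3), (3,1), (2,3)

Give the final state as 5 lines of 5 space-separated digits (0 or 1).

After press 1 at (0,2):
1 1 1 1 1
0 0 0 1 1
0 0 1 1 1
1 0 1 1 1
1 1 1 1 1

After press 2 at (2,1):
1 1 1 1 1
0 1 0 1 1
1 1 0 1 1
1 1 1 1 1
1 1 1 1 1

After press 3 at (0,2):
1 0 0 0 1
0 1 1 1 1
1 1 0 1 1
1 1 1 1 1
1 1 1 1 1

After press 4 at (3,3):
1 0 0 0 1
0 1 1 1 1
1 1 0 0 1
1 1 0 0 0
1 1 1 0 1

After press 5 at (3,1):
1 0 0 0 1
0 1 1 1 1
1 0 0 0 1
0 0 1 0 0
1 0 1 0 1

After press 6 at (2,3):
1 0 0 0 1
0 1 1 0 1
1 0 1 1 0
0 0 1 1 0
1 0 1 0 1

Answer: 1 0 0 0 1
0 1 1 0 1
1 0 1 1 0
0 0 1 1 0
1 0 1 0 1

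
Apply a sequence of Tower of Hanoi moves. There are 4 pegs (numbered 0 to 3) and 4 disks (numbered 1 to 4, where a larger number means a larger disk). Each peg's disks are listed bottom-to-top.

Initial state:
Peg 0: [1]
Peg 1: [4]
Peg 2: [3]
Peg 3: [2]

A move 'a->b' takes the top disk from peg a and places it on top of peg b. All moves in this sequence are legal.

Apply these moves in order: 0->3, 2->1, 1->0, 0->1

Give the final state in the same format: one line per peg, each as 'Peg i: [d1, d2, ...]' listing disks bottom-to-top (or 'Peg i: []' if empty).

After move 1 (0->3):
Peg 0: []
Peg 1: [4]
Peg 2: [3]
Peg 3: [2, 1]

After move 2 (2->1):
Peg 0: []
Peg 1: [4, 3]
Peg 2: []
Peg 3: [2, 1]

After move 3 (1->0):
Peg 0: [3]
Peg 1: [4]
Peg 2: []
Peg 3: [2, 1]

After move 4 (0->1):
Peg 0: []
Peg 1: [4, 3]
Peg 2: []
Peg 3: [2, 1]

Answer: Peg 0: []
Peg 1: [4, 3]
Peg 2: []
Peg 3: [2, 1]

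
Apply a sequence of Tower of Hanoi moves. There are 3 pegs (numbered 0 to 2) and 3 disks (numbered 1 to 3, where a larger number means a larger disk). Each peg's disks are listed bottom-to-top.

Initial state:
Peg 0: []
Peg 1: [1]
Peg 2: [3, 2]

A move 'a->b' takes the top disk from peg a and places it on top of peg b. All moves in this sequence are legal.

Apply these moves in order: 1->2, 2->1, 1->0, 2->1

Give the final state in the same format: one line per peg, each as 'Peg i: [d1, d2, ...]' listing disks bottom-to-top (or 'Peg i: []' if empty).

Answer: Peg 0: [1]
Peg 1: [2]
Peg 2: [3]

Derivation:
After move 1 (1->2):
Peg 0: []
Peg 1: []
Peg 2: [3, 2, 1]

After move 2 (2->1):
Peg 0: []
Peg 1: [1]
Peg 2: [3, 2]

After move 3 (1->0):
Peg 0: [1]
Peg 1: []
Peg 2: [3, 2]

After move 4 (2->1):
Peg 0: [1]
Peg 1: [2]
Peg 2: [3]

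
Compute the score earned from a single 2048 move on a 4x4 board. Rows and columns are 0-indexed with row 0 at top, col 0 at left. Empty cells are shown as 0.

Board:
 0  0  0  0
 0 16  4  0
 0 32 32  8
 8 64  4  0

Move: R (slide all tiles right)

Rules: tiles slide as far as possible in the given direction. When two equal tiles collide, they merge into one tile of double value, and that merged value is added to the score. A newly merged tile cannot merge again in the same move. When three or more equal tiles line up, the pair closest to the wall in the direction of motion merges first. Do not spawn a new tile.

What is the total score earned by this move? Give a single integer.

Answer: 64

Derivation:
Slide right:
row 0: [0, 0, 0, 0] -> [0, 0, 0, 0]  score +0 (running 0)
row 1: [0, 16, 4, 0] -> [0, 0, 16, 4]  score +0 (running 0)
row 2: [0, 32, 32, 8] -> [0, 0, 64, 8]  score +64 (running 64)
row 3: [8, 64, 4, 0] -> [0, 8, 64, 4]  score +0 (running 64)
Board after move:
 0  0  0  0
 0  0 16  4
 0  0 64  8
 0  8 64  4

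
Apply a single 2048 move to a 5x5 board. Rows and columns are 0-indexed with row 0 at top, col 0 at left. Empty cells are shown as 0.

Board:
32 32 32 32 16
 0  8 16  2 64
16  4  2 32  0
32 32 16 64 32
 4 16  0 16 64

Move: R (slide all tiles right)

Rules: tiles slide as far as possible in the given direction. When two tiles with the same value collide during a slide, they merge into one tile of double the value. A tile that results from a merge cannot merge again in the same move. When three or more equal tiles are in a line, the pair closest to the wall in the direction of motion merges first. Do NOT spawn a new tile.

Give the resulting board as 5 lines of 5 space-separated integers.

Answer:  0  0 64 64 16
 0  8 16  2 64
 0 16  4  2 32
 0 64 16 64 32
 0  0  4 32 64

Derivation:
Slide right:
row 0: [32, 32, 32, 32, 16] -> [0, 0, 64, 64, 16]
row 1: [0, 8, 16, 2, 64] -> [0, 8, 16, 2, 64]
row 2: [16, 4, 2, 32, 0] -> [0, 16, 4, 2, 32]
row 3: [32, 32, 16, 64, 32] -> [0, 64, 16, 64, 32]
row 4: [4, 16, 0, 16, 64] -> [0, 0, 4, 32, 64]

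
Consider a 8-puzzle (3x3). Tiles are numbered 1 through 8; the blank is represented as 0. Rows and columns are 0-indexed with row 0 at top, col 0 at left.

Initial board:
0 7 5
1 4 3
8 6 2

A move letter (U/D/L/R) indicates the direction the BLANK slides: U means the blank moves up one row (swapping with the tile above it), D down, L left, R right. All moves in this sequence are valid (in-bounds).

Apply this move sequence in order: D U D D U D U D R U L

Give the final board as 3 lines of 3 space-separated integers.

Answer: 1 7 5
0 8 3
6 4 2

Derivation:
After move 1 (D):
1 7 5
0 4 3
8 6 2

After move 2 (U):
0 7 5
1 4 3
8 6 2

After move 3 (D):
1 7 5
0 4 3
8 6 2

After move 4 (D):
1 7 5
8 4 3
0 6 2

After move 5 (U):
1 7 5
0 4 3
8 6 2

After move 6 (D):
1 7 5
8 4 3
0 6 2

After move 7 (U):
1 7 5
0 4 3
8 6 2

After move 8 (D):
1 7 5
8 4 3
0 6 2

After move 9 (R):
1 7 5
8 4 3
6 0 2

After move 10 (U):
1 7 5
8 0 3
6 4 2

After move 11 (L):
1 7 5
0 8 3
6 4 2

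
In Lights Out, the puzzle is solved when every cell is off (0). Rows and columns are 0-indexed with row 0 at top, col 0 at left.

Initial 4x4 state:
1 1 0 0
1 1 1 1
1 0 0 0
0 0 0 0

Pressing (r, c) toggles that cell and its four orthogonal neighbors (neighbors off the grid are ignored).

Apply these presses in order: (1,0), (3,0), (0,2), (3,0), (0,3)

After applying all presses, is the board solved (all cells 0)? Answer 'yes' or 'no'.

Answer: yes

Derivation:
After press 1 at (1,0):
0 1 0 0
0 0 1 1
0 0 0 0
0 0 0 0

After press 2 at (3,0):
0 1 0 0
0 0 1 1
1 0 0 0
1 1 0 0

After press 3 at (0,2):
0 0 1 1
0 0 0 1
1 0 0 0
1 1 0 0

After press 4 at (3,0):
0 0 1 1
0 0 0 1
0 0 0 0
0 0 0 0

After press 5 at (0,3):
0 0 0 0
0 0 0 0
0 0 0 0
0 0 0 0

Lights still on: 0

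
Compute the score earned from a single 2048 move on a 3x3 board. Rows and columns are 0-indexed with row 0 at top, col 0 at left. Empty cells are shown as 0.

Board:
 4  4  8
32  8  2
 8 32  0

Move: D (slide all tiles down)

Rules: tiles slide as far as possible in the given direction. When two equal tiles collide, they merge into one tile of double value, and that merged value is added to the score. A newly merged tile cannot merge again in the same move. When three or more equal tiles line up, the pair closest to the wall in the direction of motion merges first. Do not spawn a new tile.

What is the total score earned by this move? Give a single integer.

Answer: 0

Derivation:
Slide down:
col 0: [4, 32, 8] -> [4, 32, 8]  score +0 (running 0)
col 1: [4, 8, 32] -> [4, 8, 32]  score +0 (running 0)
col 2: [8, 2, 0] -> [0, 8, 2]  score +0 (running 0)
Board after move:
 4  4  0
32  8  8
 8 32  2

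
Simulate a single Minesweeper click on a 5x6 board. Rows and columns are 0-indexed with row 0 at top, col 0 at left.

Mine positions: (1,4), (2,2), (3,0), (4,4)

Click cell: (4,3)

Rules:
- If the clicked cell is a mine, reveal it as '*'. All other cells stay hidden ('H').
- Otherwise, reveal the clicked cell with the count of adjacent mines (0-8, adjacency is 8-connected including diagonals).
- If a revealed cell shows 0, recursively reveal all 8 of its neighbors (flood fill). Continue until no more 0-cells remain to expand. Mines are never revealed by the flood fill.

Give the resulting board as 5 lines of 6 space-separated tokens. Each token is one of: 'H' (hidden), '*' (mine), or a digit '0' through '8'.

H H H H H H
H H H H H H
H H H H H H
H H H H H H
H H H 1 H H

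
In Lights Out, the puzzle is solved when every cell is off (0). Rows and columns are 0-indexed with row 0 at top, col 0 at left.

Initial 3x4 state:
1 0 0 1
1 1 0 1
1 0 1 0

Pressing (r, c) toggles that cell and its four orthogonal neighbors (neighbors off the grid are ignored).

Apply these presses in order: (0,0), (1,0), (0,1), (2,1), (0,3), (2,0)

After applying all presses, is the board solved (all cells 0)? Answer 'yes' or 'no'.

After press 1 at (0,0):
0 1 0 1
0 1 0 1
1 0 1 0

After press 2 at (1,0):
1 1 0 1
1 0 0 1
0 0 1 0

After press 3 at (0,1):
0 0 1 1
1 1 0 1
0 0 1 0

After press 4 at (2,1):
0 0 1 1
1 0 0 1
1 1 0 0

After press 5 at (0,3):
0 0 0 0
1 0 0 0
1 1 0 0

After press 6 at (2,0):
0 0 0 0
0 0 0 0
0 0 0 0

Lights still on: 0

Answer: yes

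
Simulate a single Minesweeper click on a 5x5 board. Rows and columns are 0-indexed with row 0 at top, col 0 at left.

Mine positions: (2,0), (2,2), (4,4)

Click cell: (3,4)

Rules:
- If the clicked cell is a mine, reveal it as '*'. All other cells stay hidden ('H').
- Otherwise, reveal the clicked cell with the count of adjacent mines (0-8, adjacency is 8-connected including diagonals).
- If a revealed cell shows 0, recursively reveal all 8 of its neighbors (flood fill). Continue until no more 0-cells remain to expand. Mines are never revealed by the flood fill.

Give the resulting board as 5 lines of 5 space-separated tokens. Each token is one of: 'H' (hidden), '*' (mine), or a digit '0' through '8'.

H H H H H
H H H H H
H H H H H
H H H H 1
H H H H H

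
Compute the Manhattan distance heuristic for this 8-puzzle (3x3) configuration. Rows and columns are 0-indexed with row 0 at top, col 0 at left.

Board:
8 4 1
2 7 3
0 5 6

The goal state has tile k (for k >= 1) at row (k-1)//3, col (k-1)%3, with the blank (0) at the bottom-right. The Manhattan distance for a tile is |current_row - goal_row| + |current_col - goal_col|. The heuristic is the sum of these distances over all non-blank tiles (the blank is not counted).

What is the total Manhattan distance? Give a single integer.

Answer: 14

Derivation:
Tile 8: at (0,0), goal (2,1), distance |0-2|+|0-1| = 3
Tile 4: at (0,1), goal (1,0), distance |0-1|+|1-0| = 2
Tile 1: at (0,2), goal (0,0), distance |0-0|+|2-0| = 2
Tile 2: at (1,0), goal (0,1), distance |1-0|+|0-1| = 2
Tile 7: at (1,1), goal (2,0), distance |1-2|+|1-0| = 2
Tile 3: at (1,2), goal (0,2), distance |1-0|+|2-2| = 1
Tile 5: at (2,1), goal (1,1), distance |2-1|+|1-1| = 1
Tile 6: at (2,2), goal (1,2), distance |2-1|+|2-2| = 1
Sum: 3 + 2 + 2 + 2 + 2 + 1 + 1 + 1 = 14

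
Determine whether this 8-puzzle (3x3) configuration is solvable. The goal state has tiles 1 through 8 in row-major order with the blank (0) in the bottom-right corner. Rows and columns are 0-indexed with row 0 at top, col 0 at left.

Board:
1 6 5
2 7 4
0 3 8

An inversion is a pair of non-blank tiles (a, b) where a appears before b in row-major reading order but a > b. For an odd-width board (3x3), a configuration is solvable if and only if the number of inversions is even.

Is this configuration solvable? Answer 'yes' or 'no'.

Answer: yes

Derivation:
Inversions (pairs i<j in row-major order where tile[i] > tile[j] > 0): 10
10 is even, so the puzzle is solvable.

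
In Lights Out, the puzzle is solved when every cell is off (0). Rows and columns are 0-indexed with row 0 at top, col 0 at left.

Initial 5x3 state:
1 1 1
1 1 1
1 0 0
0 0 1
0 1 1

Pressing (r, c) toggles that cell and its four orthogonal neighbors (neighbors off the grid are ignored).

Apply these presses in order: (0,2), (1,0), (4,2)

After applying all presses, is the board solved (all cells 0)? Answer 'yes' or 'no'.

Answer: yes

Derivation:
After press 1 at (0,2):
1 0 0
1 1 0
1 0 0
0 0 1
0 1 1

After press 2 at (1,0):
0 0 0
0 0 0
0 0 0
0 0 1
0 1 1

After press 3 at (4,2):
0 0 0
0 0 0
0 0 0
0 0 0
0 0 0

Lights still on: 0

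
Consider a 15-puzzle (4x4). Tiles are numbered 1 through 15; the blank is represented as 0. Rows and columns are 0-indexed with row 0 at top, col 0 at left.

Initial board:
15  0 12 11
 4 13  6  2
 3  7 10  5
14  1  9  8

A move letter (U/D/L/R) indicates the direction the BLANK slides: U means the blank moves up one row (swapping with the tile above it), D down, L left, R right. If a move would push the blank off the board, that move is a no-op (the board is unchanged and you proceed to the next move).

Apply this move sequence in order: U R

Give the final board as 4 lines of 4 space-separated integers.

Answer: 15 12  0 11
 4 13  6  2
 3  7 10  5
14  1  9  8

Derivation:
After move 1 (U):
15  0 12 11
 4 13  6  2
 3  7 10  5
14  1  9  8

After move 2 (R):
15 12  0 11
 4 13  6  2
 3  7 10  5
14  1  9  8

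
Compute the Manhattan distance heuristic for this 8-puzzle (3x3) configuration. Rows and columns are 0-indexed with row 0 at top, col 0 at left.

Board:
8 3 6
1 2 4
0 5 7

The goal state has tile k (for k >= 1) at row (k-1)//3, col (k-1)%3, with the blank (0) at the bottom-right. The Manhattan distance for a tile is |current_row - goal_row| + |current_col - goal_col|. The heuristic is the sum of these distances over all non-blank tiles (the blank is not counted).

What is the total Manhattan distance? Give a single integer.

Tile 8: (0,0)->(2,1) = 3
Tile 3: (0,1)->(0,2) = 1
Tile 6: (0,2)->(1,2) = 1
Tile 1: (1,0)->(0,0) = 1
Tile 2: (1,1)->(0,1) = 1
Tile 4: (1,2)->(1,0) = 2
Tile 5: (2,1)->(1,1) = 1
Tile 7: (2,2)->(2,0) = 2
Sum: 3 + 1 + 1 + 1 + 1 + 2 + 1 + 2 = 12

Answer: 12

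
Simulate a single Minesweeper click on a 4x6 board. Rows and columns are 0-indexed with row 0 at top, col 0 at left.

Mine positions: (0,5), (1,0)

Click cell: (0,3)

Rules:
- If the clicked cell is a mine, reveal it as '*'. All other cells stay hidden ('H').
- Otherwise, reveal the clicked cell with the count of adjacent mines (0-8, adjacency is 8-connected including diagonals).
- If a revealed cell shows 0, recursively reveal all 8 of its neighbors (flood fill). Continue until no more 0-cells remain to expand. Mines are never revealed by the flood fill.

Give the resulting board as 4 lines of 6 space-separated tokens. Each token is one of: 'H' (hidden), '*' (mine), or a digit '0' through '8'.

H 1 0 0 1 H
H 1 0 0 1 1
1 1 0 0 0 0
0 0 0 0 0 0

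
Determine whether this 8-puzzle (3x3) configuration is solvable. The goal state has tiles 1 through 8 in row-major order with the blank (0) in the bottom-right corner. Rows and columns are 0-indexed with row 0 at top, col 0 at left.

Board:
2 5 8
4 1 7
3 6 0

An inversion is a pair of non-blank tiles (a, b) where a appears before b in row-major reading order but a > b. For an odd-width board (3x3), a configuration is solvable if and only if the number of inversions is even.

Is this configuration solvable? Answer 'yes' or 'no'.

Inversions (pairs i<j in row-major order where tile[i] > tile[j] > 0): 13
13 is odd, so the puzzle is not solvable.

Answer: no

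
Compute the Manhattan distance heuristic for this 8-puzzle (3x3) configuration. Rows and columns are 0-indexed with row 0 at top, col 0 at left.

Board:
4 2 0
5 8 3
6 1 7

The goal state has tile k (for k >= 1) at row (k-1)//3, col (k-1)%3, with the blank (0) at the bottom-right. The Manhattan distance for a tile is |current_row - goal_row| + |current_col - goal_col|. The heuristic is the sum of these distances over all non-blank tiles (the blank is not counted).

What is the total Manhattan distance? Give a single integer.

Answer: 12

Derivation:
Tile 4: (0,0)->(1,0) = 1
Tile 2: (0,1)->(0,1) = 0
Tile 5: (1,0)->(1,1) = 1
Tile 8: (1,1)->(2,1) = 1
Tile 3: (1,2)->(0,2) = 1
Tile 6: (2,0)->(1,2) = 3
Tile 1: (2,1)->(0,0) = 3
Tile 7: (2,2)->(2,0) = 2
Sum: 1 + 0 + 1 + 1 + 1 + 3 + 3 + 2 = 12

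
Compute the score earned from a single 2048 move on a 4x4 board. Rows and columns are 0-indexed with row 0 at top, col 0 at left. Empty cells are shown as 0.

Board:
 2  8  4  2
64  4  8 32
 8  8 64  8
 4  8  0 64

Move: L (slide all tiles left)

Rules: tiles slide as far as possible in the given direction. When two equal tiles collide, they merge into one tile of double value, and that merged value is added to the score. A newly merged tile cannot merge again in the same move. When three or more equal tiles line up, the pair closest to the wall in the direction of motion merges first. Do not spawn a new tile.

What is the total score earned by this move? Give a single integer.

Answer: 16

Derivation:
Slide left:
row 0: [2, 8, 4, 2] -> [2, 8, 4, 2]  score +0 (running 0)
row 1: [64, 4, 8, 32] -> [64, 4, 8, 32]  score +0 (running 0)
row 2: [8, 8, 64, 8] -> [16, 64, 8, 0]  score +16 (running 16)
row 3: [4, 8, 0, 64] -> [4, 8, 64, 0]  score +0 (running 16)
Board after move:
 2  8  4  2
64  4  8 32
16 64  8  0
 4  8 64  0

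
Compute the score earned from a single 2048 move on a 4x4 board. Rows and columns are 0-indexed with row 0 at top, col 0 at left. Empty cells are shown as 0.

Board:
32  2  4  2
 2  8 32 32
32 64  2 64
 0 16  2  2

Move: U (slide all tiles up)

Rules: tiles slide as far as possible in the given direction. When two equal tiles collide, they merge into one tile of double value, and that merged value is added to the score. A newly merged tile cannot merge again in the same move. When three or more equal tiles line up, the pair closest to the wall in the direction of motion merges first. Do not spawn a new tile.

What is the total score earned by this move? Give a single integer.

Answer: 4

Derivation:
Slide up:
col 0: [32, 2, 32, 0] -> [32, 2, 32, 0]  score +0 (running 0)
col 1: [2, 8, 64, 16] -> [2, 8, 64, 16]  score +0 (running 0)
col 2: [4, 32, 2, 2] -> [4, 32, 4, 0]  score +4 (running 4)
col 3: [2, 32, 64, 2] -> [2, 32, 64, 2]  score +0 (running 4)
Board after move:
32  2  4  2
 2  8 32 32
32 64  4 64
 0 16  0  2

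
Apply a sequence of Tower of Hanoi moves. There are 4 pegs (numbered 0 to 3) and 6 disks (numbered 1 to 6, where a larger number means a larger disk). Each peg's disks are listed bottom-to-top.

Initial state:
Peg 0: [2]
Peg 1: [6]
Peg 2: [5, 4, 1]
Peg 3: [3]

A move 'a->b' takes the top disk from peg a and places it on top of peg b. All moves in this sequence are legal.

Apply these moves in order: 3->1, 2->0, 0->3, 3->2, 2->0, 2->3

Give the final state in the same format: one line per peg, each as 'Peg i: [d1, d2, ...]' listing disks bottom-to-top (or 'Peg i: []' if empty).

Answer: Peg 0: [2, 1]
Peg 1: [6, 3]
Peg 2: [5]
Peg 3: [4]

Derivation:
After move 1 (3->1):
Peg 0: [2]
Peg 1: [6, 3]
Peg 2: [5, 4, 1]
Peg 3: []

After move 2 (2->0):
Peg 0: [2, 1]
Peg 1: [6, 3]
Peg 2: [5, 4]
Peg 3: []

After move 3 (0->3):
Peg 0: [2]
Peg 1: [6, 3]
Peg 2: [5, 4]
Peg 3: [1]

After move 4 (3->2):
Peg 0: [2]
Peg 1: [6, 3]
Peg 2: [5, 4, 1]
Peg 3: []

After move 5 (2->0):
Peg 0: [2, 1]
Peg 1: [6, 3]
Peg 2: [5, 4]
Peg 3: []

After move 6 (2->3):
Peg 0: [2, 1]
Peg 1: [6, 3]
Peg 2: [5]
Peg 3: [4]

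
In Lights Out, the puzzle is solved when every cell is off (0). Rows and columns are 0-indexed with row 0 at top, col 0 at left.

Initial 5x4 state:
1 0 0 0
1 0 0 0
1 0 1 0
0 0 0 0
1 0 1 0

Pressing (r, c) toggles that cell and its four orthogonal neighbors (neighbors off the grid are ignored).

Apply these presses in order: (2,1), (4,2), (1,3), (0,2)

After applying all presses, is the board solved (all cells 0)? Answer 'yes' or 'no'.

After press 1 at (2,1):
1 0 0 0
1 1 0 0
0 1 0 0
0 1 0 0
1 0 1 0

After press 2 at (4,2):
1 0 0 0
1 1 0 0
0 1 0 0
0 1 1 0
1 1 0 1

After press 3 at (1,3):
1 0 0 1
1 1 1 1
0 1 0 1
0 1 1 0
1 1 0 1

After press 4 at (0,2):
1 1 1 0
1 1 0 1
0 1 0 1
0 1 1 0
1 1 0 1

Lights still on: 13

Answer: no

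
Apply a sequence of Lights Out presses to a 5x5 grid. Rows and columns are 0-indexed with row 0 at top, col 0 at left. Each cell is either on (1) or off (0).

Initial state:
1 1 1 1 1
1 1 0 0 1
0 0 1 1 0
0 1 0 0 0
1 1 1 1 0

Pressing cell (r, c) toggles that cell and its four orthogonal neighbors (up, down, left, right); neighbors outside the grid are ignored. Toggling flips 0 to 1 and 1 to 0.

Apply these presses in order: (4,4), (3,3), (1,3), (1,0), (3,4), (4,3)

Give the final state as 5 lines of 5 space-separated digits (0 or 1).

After press 1 at (4,4):
1 1 1 1 1
1 1 0 0 1
0 0 1 1 0
0 1 0 0 1
1 1 1 0 1

After press 2 at (3,3):
1 1 1 1 1
1 1 0 0 1
0 0 1 0 0
0 1 1 1 0
1 1 1 1 1

After press 3 at (1,3):
1 1 1 0 1
1 1 1 1 0
0 0 1 1 0
0 1 1 1 0
1 1 1 1 1

After press 4 at (1,0):
0 1 1 0 1
0 0 1 1 0
1 0 1 1 0
0 1 1 1 0
1 1 1 1 1

After press 5 at (3,4):
0 1 1 0 1
0 0 1 1 0
1 0 1 1 1
0 1 1 0 1
1 1 1 1 0

After press 6 at (4,3):
0 1 1 0 1
0 0 1 1 0
1 0 1 1 1
0 1 1 1 1
1 1 0 0 1

Answer: 0 1 1 0 1
0 0 1 1 0
1 0 1 1 1
0 1 1 1 1
1 1 0 0 1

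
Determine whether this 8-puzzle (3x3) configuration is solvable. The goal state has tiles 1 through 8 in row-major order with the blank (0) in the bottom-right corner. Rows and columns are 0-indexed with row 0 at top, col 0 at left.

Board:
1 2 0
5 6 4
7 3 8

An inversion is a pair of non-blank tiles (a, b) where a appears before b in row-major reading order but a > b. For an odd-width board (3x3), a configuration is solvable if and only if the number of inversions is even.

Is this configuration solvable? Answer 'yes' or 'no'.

Answer: yes

Derivation:
Inversions (pairs i<j in row-major order where tile[i] > tile[j] > 0): 6
6 is even, so the puzzle is solvable.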